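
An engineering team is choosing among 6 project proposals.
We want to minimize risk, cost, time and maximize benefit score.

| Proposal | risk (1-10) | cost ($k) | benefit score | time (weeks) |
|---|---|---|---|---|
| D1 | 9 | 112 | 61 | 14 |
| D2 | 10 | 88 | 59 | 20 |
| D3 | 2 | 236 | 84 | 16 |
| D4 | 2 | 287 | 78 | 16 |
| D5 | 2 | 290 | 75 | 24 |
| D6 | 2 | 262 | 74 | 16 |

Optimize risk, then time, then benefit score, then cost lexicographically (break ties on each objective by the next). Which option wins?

D3

First minimize risk: best is 2, kept {D3, D4, D5, D6}.
Then minimize time: best is 16, kept {D3, D4, D6}.
Then maximize benefit score: best is 84, kept {D3}.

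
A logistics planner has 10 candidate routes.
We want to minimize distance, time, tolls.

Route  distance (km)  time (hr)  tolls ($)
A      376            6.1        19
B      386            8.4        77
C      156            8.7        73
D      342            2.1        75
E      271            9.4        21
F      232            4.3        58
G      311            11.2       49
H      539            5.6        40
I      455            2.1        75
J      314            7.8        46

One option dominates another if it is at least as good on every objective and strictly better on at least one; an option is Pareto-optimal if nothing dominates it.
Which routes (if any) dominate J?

none

A: worse on distance (376 vs 314).
B: worse on distance (386 vs 314).
C: worse on time (8.7 vs 7.8).
D: worse on distance (342 vs 314).
E: worse on time (9.4 vs 7.8).
F: worse on tolls (58 vs 46).
G: worse on time (11.2 vs 7.8).
H: worse on distance (539 vs 314).
I: worse on distance (455 vs 314).
No option dominates J.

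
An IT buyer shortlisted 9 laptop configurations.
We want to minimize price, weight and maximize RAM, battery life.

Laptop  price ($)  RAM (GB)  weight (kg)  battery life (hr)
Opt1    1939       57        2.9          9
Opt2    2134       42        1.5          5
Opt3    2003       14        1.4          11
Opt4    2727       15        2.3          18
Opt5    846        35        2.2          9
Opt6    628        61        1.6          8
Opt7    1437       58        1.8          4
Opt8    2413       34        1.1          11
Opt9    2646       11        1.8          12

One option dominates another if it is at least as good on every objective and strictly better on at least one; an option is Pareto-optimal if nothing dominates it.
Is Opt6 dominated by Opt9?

No

Opt9 vs Opt6: Opt9 is worse on price (2646 vs 628), so it does not dominate Opt6.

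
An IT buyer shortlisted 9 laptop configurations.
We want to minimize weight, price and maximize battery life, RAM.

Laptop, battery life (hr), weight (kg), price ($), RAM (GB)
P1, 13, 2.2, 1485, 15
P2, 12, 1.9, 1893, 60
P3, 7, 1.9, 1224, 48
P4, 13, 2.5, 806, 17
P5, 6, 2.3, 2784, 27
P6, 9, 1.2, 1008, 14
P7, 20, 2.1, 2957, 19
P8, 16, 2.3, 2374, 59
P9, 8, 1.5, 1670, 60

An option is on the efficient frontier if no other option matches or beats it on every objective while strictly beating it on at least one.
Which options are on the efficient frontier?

P1, P2, P3, P4, P6, P7, P8, P9

P1: not dominated.
P2: not dominated.
P3: not dominated.
P4: not dominated (best price).
P5: dominated by P2 (battery life 12≥6, weight 1.9≤2.3, price 1893≤2784, RAM 60≥27).
P6: not dominated (best weight).
P7: not dominated (best battery life).
P8: not dominated.
P9: not dominated.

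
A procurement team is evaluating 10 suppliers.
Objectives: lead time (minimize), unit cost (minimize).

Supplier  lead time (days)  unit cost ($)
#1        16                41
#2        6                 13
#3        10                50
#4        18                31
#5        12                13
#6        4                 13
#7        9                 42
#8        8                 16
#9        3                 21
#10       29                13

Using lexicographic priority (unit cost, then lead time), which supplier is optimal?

First minimize unit cost: best is 13, kept {#2, #5, #6, #10}.
Then minimize lead time: best is 4, kept {#6}.

#6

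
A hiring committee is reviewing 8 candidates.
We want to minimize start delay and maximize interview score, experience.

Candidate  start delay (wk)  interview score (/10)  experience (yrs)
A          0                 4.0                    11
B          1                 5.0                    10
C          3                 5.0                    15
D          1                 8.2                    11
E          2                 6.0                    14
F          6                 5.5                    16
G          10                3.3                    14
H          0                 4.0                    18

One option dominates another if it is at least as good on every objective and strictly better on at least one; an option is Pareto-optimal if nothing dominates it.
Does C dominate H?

C vs H: C is worse on start delay (3 vs 0), so it does not dominate H.

No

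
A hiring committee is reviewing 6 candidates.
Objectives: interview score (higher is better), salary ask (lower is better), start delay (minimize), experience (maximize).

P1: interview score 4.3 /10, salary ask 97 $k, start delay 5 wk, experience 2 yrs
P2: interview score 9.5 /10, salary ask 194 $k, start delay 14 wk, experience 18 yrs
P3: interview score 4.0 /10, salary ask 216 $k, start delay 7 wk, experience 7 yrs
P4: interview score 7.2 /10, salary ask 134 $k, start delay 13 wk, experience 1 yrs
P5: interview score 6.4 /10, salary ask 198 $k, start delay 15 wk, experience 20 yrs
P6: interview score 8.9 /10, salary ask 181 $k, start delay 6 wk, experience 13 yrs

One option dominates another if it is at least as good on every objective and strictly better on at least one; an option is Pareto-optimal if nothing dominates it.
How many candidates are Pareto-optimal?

P1: not dominated (best salary ask).
P2: not dominated (best interview score).
P3: dominated by P6 (interview score 8.9≥4.0, salary ask 181≤216, start delay 6≤7, experience 13≥7).
P4: not dominated.
P5: not dominated (best experience).
P6: not dominated.
Pareto-optimal: P1, P2, P4, P5, P6 → 5.

5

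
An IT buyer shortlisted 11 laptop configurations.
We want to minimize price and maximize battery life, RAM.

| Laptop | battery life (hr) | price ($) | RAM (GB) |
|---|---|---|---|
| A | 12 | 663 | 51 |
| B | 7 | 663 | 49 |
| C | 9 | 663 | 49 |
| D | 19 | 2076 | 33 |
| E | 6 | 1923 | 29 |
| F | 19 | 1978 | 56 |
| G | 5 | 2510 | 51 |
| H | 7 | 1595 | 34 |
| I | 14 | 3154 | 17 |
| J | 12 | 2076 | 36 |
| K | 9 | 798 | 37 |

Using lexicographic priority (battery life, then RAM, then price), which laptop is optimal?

First maximize battery life: best is 19, kept {D, F}.
Then maximize RAM: best is 56, kept {F}.

F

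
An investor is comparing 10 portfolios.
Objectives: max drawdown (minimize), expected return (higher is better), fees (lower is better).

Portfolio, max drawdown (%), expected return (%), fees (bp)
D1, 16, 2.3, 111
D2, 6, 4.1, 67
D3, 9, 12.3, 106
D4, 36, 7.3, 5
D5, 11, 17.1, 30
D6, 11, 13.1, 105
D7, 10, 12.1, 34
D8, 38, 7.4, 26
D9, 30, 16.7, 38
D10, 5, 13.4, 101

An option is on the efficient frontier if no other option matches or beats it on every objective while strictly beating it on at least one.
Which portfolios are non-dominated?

D1: dominated by D2 (max drawdown 6≤16, expected return 4.1≥2.3, fees 67≤111).
D2: not dominated.
D3: dominated by D10 (max drawdown 5≤9, expected return 13.4≥12.3, fees 101≤106).
D4: not dominated (best fees).
D5: not dominated (best expected return).
D6: dominated by D5 (max drawdown 11≤11, expected return 17.1≥13.1, fees 30≤105).
D7: not dominated.
D8: not dominated.
D9: dominated by D5 (max drawdown 11≤30, expected return 17.1≥16.7, fees 30≤38).
D10: not dominated (best max drawdown).

D2, D4, D5, D7, D8, D10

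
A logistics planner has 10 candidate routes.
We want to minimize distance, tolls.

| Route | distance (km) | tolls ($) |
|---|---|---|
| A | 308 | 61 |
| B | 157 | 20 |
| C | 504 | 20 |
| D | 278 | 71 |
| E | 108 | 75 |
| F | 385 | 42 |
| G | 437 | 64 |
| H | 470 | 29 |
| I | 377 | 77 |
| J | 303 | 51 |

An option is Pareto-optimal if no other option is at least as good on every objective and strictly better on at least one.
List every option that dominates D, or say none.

B: distance 157≤278, tolls 20≤71 — dominates D.
Others (A, C, E, F, G, H, I, J) are each worse than D on at least one objective.

B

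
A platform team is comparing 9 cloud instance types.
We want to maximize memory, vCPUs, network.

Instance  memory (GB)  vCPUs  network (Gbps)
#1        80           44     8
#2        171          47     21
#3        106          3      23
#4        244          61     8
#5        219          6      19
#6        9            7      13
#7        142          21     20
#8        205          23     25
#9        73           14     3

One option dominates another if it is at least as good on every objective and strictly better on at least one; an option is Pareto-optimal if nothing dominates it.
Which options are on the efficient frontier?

#2, #4, #5, #8

#1: dominated by #2 (memory 171≥80, vCPUs 47≥44, network 21≥8).
#2: not dominated.
#3: dominated by #8 (memory 205≥106, vCPUs 23≥3, network 25≥23).
#4: not dominated (best memory).
#5: not dominated.
#6: dominated by #2 (memory 171≥9, vCPUs 47≥7, network 21≥13).
#7: dominated by #2 (memory 171≥142, vCPUs 47≥21, network 21≥20).
#8: not dominated (best network).
#9: dominated by #1 (memory 80≥73, vCPUs 44≥14, network 8≥3).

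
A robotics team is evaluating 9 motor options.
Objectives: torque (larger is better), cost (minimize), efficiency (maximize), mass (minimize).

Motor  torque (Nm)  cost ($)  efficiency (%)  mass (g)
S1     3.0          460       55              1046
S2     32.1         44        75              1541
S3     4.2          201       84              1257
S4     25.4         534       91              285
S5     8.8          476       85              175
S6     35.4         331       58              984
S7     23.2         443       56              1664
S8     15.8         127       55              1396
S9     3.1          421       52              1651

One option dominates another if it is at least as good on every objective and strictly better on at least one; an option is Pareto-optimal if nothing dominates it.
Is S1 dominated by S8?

No

S8 vs S1: S8 is worse on mass (1396 vs 1046), so it does not dominate S1.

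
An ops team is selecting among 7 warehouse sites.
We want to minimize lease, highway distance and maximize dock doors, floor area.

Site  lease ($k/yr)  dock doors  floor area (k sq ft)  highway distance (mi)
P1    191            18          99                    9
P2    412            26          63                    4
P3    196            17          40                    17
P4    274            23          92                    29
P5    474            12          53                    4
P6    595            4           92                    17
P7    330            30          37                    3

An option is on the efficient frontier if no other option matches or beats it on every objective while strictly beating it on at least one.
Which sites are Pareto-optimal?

P1: not dominated (best lease).
P2: not dominated.
P3: dominated by P1 (lease 191≤196, dock doors 18≥17, floor area 99≥40, highway distance 9≤17).
P4: not dominated.
P5: dominated by P2 (lease 412≤474, dock doors 26≥12, floor area 63≥53, highway distance 4≤4).
P6: dominated by P1 (lease 191≤595, dock doors 18≥4, floor area 99≥92, highway distance 9≤17).
P7: not dominated (best dock doors).

P1, P2, P4, P7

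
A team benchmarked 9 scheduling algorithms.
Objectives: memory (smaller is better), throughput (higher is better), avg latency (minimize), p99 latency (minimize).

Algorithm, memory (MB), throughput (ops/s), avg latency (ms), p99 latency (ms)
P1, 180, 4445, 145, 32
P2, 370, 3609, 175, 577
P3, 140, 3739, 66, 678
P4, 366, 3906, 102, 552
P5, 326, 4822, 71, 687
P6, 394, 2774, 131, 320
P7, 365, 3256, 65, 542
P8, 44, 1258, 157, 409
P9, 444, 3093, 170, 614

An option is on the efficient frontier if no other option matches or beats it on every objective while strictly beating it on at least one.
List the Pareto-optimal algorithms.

P1, P3, P4, P5, P6, P7, P8

P1: not dominated (best p99 latency).
P2: dominated by P1 (memory 180≤370, throughput 4445≥3609, avg latency 145≤175, p99 latency 32≤577).
P3: not dominated.
P4: not dominated.
P5: not dominated (best throughput).
P6: not dominated.
P7: not dominated (best avg latency).
P8: not dominated (best memory).
P9: dominated by P1 (memory 180≤444, throughput 4445≥3093, avg latency 145≤170, p99 latency 32≤614).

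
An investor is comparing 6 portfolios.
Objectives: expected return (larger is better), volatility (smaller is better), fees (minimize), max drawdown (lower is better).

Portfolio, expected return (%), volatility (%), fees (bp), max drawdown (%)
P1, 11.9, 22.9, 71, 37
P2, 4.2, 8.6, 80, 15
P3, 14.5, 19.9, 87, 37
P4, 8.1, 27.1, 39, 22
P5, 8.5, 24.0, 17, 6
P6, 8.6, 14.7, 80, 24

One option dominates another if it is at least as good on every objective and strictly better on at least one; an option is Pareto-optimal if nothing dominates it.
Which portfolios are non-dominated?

P1: not dominated.
P2: not dominated (best volatility).
P3: not dominated (best expected return).
P4: dominated by P5 (expected return 8.5≥8.1, volatility 24.0≤27.1, fees 17≤39, max drawdown 6≤22).
P5: not dominated (best fees).
P6: not dominated.

P1, P2, P3, P5, P6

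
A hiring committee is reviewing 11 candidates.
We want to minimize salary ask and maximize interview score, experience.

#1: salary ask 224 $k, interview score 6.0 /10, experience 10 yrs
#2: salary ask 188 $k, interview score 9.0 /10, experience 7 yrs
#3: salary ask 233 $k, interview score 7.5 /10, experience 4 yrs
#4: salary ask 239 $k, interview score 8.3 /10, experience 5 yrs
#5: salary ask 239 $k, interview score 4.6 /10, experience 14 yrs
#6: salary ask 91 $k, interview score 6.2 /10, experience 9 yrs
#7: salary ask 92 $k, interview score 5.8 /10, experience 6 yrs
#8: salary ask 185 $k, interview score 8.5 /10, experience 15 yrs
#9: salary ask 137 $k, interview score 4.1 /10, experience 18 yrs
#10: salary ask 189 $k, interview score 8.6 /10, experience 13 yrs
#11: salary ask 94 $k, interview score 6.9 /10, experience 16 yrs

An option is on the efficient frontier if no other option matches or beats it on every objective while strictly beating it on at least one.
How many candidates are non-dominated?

#1: dominated by #8 (salary ask 185≤224, interview score 8.5≥6.0, experience 15≥10).
#2: not dominated (best interview score).
#3: dominated by #2 (salary ask 188≤233, interview score 9.0≥7.5, experience 7≥4).
#4: dominated by #2 (salary ask 188≤239, interview score 9.0≥8.3, experience 7≥5).
#5: dominated by #8 (salary ask 185≤239, interview score 8.5≥4.6, experience 15≥14).
#6: not dominated (best salary ask).
#7: dominated by #6 (salary ask 91≤92, interview score 6.2≥5.8, experience 9≥6).
#8: not dominated.
#9: not dominated (best experience).
#10: not dominated.
#11: not dominated.
Pareto-optimal: #2, #6, #8, #9, #10, #11 → 6.

6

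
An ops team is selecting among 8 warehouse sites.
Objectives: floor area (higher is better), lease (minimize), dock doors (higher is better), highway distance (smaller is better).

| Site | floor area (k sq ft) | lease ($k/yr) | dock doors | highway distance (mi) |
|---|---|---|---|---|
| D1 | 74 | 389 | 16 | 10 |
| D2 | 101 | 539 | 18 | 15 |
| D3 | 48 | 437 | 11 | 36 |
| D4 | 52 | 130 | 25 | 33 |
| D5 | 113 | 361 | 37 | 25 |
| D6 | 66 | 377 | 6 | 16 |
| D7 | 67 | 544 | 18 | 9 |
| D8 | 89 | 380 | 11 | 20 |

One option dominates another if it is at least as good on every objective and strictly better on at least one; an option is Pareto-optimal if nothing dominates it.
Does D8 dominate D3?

Yes

D8 vs D3: floor area 89≥48, lease 380≤437, dock doors 11≥11, highway distance 20≤36 — D8 is at least as good on every objective with at least one strict improvement.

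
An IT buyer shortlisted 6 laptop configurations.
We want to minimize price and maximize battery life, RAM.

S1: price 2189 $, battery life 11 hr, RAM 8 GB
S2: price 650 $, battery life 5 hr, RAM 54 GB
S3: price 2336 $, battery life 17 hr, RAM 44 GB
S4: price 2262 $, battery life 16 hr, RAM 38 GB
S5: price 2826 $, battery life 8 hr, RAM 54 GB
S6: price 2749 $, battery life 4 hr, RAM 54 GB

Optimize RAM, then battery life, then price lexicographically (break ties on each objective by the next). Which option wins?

First maximize RAM: best is 54, kept {S2, S5, S6}.
Then maximize battery life: best is 8, kept {S5}.

S5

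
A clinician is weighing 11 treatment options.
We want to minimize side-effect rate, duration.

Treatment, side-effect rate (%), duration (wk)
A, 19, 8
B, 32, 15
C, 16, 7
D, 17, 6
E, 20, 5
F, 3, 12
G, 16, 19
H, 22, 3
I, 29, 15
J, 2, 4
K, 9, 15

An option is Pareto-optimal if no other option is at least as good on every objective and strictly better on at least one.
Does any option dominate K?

Yes

F vs K: side-effect rate 3≤9, duration 12≤15 — F is at least as good on every objective and strictly better on at least one, so F dominates K.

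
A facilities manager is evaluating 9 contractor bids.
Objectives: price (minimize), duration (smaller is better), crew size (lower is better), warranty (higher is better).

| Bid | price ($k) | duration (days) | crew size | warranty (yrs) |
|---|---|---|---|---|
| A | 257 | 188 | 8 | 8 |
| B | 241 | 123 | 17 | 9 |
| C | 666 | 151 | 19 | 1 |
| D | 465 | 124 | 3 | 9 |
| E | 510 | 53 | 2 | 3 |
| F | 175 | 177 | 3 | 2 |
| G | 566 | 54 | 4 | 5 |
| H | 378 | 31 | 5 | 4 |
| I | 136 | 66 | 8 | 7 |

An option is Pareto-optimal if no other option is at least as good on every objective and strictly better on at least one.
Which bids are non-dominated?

A: not dominated.
B: not dominated.
C: dominated by B (price 241≤666, duration 123≤151, crew size 17≤19, warranty 9≥1).
D: not dominated.
E: not dominated (best crew size).
F: not dominated.
G: not dominated.
H: not dominated (best duration).
I: not dominated (best price).

A, B, D, E, F, G, H, I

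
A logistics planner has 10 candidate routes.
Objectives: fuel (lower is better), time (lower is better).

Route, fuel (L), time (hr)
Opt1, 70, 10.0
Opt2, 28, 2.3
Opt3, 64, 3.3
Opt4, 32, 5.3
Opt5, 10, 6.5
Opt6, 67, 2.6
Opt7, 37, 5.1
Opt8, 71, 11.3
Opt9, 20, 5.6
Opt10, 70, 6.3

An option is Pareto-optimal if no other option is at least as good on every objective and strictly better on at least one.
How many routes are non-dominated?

3

Opt1: dominated by Opt2 (fuel 28≤70, time 2.3≤10.0).
Opt2: not dominated (best time).
Opt3: dominated by Opt2 (fuel 28≤64, time 2.3≤3.3).
Opt4: dominated by Opt2 (fuel 28≤32, time 2.3≤5.3).
Opt5: not dominated (best fuel).
Opt6: dominated by Opt2 (fuel 28≤67, time 2.3≤2.6).
Opt7: dominated by Opt2 (fuel 28≤37, time 2.3≤5.1).
Opt8: dominated by Opt1 (fuel 70≤71, time 10.0≤11.3).
Opt9: not dominated.
Opt10: dominated by Opt2 (fuel 28≤70, time 2.3≤6.3).
Pareto-optimal: Opt2, Opt5, Opt9 → 3.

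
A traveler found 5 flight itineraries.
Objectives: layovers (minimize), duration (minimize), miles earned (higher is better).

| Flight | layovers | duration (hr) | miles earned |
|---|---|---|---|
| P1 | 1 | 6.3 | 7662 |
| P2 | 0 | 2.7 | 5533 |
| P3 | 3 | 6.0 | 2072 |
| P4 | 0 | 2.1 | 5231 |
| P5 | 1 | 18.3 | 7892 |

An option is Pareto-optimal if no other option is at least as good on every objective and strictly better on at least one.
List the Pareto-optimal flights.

P1: not dominated.
P2: not dominated.
P3: dominated by P2 (layovers 0≤3, duration 2.7≤6.0, miles earned 5533≥2072).
P4: not dominated (best duration).
P5: not dominated (best miles earned).

P1, P2, P4, P5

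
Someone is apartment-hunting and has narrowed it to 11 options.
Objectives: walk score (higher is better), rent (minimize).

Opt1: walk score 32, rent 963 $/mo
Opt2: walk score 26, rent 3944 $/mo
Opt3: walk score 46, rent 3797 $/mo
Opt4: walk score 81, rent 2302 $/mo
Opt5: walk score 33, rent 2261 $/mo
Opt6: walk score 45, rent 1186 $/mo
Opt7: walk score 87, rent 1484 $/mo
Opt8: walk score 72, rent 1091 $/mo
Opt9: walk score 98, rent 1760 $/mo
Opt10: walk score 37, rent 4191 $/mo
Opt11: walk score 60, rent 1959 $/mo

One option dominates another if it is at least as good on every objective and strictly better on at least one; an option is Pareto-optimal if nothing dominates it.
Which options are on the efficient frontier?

Opt1, Opt7, Opt8, Opt9

Opt1: not dominated (best rent).
Opt2: dominated by Opt1 (walk score 32≥26, rent 963≤3944).
Opt3: dominated by Opt4 (walk score 81≥46, rent 2302≤3797).
Opt4: dominated by Opt7 (walk score 87≥81, rent 1484≤2302).
Opt5: dominated by Opt6 (walk score 45≥33, rent 1186≤2261).
Opt6: dominated by Opt8 (walk score 72≥45, rent 1091≤1186).
Opt7: not dominated.
Opt8: not dominated.
Opt9: not dominated (best walk score).
Opt10: dominated by Opt3 (walk score 46≥37, rent 3797≤4191).
Opt11: dominated by Opt7 (walk score 87≥60, rent 1484≤1959).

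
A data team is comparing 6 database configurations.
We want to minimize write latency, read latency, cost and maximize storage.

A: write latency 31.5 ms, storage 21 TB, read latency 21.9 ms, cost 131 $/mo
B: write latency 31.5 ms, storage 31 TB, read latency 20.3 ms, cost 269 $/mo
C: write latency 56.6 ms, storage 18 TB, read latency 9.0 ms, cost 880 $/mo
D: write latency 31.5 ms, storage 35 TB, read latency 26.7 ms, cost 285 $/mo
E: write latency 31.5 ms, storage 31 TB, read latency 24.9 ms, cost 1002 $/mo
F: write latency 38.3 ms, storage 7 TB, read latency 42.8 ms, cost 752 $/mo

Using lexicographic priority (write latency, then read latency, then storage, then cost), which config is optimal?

First minimize write latency: best is 31.5, kept {A, B, D, E}.
Then minimize read latency: best is 20.3, kept {B}.

B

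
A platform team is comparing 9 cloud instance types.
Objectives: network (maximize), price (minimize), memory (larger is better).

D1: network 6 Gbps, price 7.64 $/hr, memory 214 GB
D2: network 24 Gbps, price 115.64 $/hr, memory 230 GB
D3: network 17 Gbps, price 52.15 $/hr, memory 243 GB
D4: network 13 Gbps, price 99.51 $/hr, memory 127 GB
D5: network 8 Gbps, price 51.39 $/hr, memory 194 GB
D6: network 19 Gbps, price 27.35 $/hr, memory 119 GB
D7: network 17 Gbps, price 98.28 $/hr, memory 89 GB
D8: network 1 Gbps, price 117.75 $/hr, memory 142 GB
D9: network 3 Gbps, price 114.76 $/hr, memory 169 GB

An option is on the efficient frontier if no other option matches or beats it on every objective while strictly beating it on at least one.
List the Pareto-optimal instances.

D1: not dominated (best price).
D2: not dominated (best network).
D3: not dominated (best memory).
D4: dominated by D3 (network 17≥13, price 52.15≤99.51, memory 243≥127).
D5: not dominated.
D6: not dominated.
D7: dominated by D3 (network 17≥17, price 52.15≤98.28, memory 243≥89).
D8: dominated by D1 (network 6≥1, price 7.64≤117.75, memory 214≥142).
D9: dominated by D1 (network 6≥3, price 7.64≤114.76, memory 214≥169).

D1, D2, D3, D5, D6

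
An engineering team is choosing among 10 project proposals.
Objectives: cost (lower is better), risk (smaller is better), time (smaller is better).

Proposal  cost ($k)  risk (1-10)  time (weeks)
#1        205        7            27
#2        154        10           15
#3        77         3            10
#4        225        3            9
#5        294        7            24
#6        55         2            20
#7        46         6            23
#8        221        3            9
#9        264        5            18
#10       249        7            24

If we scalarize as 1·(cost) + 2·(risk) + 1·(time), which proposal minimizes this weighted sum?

#1: 1·205 + 2·7 + 1·27 = 246
#2: 1·154 + 2·10 + 1·15 = 189
#3: 1·77 + 2·3 + 1·10 = 93
#4: 1·225 + 2·3 + 1·9 = 240
#5: 1·294 + 2·7 + 1·24 = 332
#6: 1·55 + 2·2 + 1·20 = 79
#7: 1·46 + 2·6 + 1·23 = 81
#8: 1·221 + 2·3 + 1·9 = 236
#9: 1·264 + 2·5 + 1·18 = 292
#10: 1·249 + 2·7 + 1·24 = 287
Lowest: #6 at 79.

#6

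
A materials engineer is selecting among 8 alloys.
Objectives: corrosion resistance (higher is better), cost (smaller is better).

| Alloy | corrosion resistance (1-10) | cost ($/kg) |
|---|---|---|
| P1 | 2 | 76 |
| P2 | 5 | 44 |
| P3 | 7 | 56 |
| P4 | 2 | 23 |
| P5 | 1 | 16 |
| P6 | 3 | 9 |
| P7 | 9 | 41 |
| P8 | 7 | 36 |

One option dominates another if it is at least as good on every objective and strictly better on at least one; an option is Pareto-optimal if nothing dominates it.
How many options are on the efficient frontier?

3

P1: dominated by P2 (corrosion resistance 5≥2, cost 44≤76).
P2: dominated by P7 (corrosion resistance 9≥5, cost 41≤44).
P3: dominated by P7 (corrosion resistance 9≥7, cost 41≤56).
P4: dominated by P6 (corrosion resistance 3≥2, cost 9≤23).
P5: dominated by P6 (corrosion resistance 3≥1, cost 9≤16).
P6: not dominated (best cost).
P7: not dominated (best corrosion resistance).
P8: not dominated.
Pareto-optimal: P6, P7, P8 → 3.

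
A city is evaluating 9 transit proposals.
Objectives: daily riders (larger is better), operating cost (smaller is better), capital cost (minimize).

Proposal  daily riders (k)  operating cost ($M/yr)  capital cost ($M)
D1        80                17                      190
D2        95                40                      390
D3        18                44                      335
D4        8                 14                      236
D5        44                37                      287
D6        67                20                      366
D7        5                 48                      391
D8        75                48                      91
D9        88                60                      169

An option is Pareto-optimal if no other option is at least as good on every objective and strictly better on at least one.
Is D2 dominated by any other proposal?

No

D1: worse on daily riders (80 vs 95).
D3: worse on daily riders (18 vs 95).
D4: worse on daily riders (8 vs 95).
D5: worse on daily riders (44 vs 95).
D6: worse on daily riders (67 vs 95).
D7: worse on daily riders (5 vs 95).
D8: worse on daily riders (75 vs 95).
D9: worse on daily riders (88 vs 95).
No option is at least as good as D2 on every objective and strictly better on one.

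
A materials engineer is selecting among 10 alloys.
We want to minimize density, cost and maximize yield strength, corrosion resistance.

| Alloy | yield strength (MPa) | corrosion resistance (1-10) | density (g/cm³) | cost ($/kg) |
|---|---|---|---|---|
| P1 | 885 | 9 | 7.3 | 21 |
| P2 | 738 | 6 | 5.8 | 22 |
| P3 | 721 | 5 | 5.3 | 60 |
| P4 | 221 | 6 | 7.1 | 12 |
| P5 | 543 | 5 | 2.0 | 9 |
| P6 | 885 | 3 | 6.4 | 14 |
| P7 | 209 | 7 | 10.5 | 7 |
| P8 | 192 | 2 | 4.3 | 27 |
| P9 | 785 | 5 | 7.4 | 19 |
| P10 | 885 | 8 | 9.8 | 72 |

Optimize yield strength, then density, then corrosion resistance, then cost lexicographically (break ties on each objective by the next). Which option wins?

P6

First maximize yield strength: best is 885, kept {P1, P6, P10}.
Then minimize density: best is 6.4, kept {P6}.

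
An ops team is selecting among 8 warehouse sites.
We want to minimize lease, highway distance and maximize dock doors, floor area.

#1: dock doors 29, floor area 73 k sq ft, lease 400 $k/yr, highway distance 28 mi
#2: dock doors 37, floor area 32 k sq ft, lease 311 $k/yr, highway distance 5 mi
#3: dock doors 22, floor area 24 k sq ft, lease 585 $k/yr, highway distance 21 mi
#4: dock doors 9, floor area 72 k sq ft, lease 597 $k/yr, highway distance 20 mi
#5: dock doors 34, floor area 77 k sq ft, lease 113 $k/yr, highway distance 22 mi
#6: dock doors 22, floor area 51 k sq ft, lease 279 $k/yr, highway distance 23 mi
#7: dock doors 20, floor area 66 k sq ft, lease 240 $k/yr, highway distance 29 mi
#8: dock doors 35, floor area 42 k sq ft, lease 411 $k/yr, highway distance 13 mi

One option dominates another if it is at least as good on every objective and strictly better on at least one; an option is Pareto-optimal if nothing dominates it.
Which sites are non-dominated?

#2, #4, #5, #8

#1: dominated by #5 (dock doors 34≥29, floor area 77≥73, lease 113≤400, highway distance 22≤28).
#2: not dominated (best dock doors).
#3: dominated by #2 (dock doors 37≥22, floor area 32≥24, lease 311≤585, highway distance 5≤21).
#4: not dominated.
#5: not dominated (best floor area).
#6: dominated by #5 (dock doors 34≥22, floor area 77≥51, lease 113≤279, highway distance 22≤23).
#7: dominated by #5 (dock doors 34≥20, floor area 77≥66, lease 113≤240, highway distance 22≤29).
#8: not dominated.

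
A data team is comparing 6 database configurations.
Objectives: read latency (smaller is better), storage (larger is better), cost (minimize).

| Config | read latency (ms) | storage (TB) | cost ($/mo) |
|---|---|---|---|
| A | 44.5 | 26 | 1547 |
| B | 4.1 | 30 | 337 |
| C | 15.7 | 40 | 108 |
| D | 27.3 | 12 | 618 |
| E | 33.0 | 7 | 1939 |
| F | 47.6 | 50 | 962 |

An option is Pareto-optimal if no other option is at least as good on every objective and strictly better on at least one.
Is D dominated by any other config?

Yes

B vs D: read latency 4.1≤27.3, storage 30≥12, cost 337≤618 — B is at least as good on every objective and strictly better on at least one, so B dominates D.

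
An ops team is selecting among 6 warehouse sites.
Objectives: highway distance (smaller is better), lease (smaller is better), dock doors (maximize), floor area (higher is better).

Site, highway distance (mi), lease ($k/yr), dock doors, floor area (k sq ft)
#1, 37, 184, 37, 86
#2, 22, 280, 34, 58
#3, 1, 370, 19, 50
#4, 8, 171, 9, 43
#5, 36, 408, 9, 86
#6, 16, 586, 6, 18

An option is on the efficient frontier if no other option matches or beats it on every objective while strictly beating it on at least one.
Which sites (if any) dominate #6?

#3: highway distance 1≤16, lease 370≤586, dock doors 19≥6, floor area 50≥18 — dominates #6.
#4: highway distance 8≤16, lease 171≤586, dock doors 9≥6, floor area 43≥18 — dominates #6.
Others (#1, #2, #5) are each worse than #6 on at least one objective.

#3, #4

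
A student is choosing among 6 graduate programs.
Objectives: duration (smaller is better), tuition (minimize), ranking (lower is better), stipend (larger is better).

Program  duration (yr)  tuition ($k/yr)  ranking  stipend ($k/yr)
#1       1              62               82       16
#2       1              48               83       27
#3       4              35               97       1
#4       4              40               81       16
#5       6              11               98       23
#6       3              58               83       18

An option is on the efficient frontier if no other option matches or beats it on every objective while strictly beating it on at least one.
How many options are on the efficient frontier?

5

#1: not dominated.
#2: not dominated (best stipend).
#3: not dominated.
#4: not dominated (best ranking).
#5: not dominated (best tuition).
#6: dominated by #2 (duration 1≤3, tuition 48≤58, ranking 83≤83, stipend 27≥18).
Pareto-optimal: #1, #2, #3, #4, #5 → 5.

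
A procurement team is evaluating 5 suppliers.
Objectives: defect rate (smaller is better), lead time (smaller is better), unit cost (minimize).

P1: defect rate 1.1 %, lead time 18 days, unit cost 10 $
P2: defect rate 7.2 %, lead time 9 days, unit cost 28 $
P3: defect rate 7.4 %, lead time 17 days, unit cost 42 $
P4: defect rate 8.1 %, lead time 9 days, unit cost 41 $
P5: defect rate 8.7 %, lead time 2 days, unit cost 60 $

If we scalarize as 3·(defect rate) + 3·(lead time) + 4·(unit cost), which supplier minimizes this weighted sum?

P1

P1: 3·1.1 + 3·18 + 4·10 = 97.3
P2: 3·7.2 + 3·9 + 4·28 = 160.6
P3: 3·7.4 + 3·17 + 4·42 = 241.2
P4: 3·8.1 + 3·9 + 4·41 = 215.3
P5: 3·8.7 + 3·2 + 4·60 = 272.1
Lowest: P1 at 97.3.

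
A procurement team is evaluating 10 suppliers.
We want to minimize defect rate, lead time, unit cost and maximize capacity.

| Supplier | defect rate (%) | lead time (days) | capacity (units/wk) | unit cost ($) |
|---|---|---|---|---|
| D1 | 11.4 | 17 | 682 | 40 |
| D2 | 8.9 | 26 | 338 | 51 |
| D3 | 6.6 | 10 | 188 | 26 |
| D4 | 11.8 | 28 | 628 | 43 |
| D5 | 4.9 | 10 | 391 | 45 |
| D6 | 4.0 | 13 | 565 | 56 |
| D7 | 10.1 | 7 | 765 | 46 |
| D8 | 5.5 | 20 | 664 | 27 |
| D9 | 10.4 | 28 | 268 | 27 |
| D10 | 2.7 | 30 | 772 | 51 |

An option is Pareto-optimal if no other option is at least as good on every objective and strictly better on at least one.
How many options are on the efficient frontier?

D1: not dominated.
D2: dominated by D5 (defect rate 4.9≤8.9, lead time 10≤26, capacity 391≥338, unit cost 45≤51).
D3: not dominated (best unit cost).
D4: dominated by D1 (defect rate 11.4≤11.8, lead time 17≤28, capacity 682≥628, unit cost 40≤43).
D5: not dominated.
D6: not dominated.
D7: not dominated (best lead time).
D8: not dominated.
D9: dominated by D8 (defect rate 5.5≤10.4, lead time 20≤28, capacity 664≥268, unit cost 27≤27).
D10: not dominated (best defect rate).
Pareto-optimal: D1, D3, D5, D6, D7, D8, D10 → 7.

7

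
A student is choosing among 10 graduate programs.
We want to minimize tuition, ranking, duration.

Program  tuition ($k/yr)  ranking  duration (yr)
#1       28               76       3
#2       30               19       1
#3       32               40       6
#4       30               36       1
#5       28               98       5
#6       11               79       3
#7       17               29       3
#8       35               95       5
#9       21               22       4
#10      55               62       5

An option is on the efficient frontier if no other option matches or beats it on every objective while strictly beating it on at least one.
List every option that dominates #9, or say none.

none

#1: worse on tuition (28 vs 21).
#2: worse on tuition (30 vs 21).
#3: worse on tuition (32 vs 21).
#4: worse on tuition (30 vs 21).
#5: worse on tuition (28 vs 21).
#6: worse on ranking (79 vs 22).
#7: worse on ranking (29 vs 22).
#8: worse on tuition (35 vs 21).
#10: worse on tuition (55 vs 21).
No option dominates #9.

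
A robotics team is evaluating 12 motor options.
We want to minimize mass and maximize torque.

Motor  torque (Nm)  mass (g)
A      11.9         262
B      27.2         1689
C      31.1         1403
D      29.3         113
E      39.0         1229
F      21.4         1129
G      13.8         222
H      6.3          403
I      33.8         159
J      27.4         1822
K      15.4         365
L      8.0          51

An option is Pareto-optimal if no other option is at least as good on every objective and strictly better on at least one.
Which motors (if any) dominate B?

C: torque 31.1≥27.2, mass 1403≤1689 — dominates B.
D: torque 29.3≥27.2, mass 113≤1689 — dominates B.
E: torque 39.0≥27.2, mass 1229≤1689 — dominates B.
I: torque 33.8≥27.2, mass 159≤1689 — dominates B.
Others (A, F, G, H, J, K, L) are each worse than B on at least one objective.

C, D, E, I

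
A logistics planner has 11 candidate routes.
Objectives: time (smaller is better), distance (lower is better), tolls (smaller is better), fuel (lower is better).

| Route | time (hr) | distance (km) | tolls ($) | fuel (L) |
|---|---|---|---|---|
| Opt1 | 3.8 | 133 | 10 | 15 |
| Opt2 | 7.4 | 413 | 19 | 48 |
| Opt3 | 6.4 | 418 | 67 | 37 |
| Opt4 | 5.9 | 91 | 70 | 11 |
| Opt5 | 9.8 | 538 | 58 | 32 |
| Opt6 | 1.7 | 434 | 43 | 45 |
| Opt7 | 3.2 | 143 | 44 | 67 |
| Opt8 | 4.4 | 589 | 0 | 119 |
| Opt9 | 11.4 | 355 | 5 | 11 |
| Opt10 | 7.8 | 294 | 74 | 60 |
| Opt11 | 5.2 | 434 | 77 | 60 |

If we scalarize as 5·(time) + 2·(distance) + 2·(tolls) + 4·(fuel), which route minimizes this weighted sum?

Opt1: 5·3.8 + 2·133 + 2·10 + 4·15 = 365.0
Opt2: 5·7.4 + 2·413 + 2·19 + 4·48 = 1093.0
Opt3: 5·6.4 + 2·418 + 2·67 + 4·37 = 1150.0
Opt4: 5·5.9 + 2·91 + 2·70 + 4·11 = 395.5
Opt5: 5·9.8 + 2·538 + 2·58 + 4·32 = 1369.0
Opt6: 5·1.7 + 2·434 + 2·43 + 4·45 = 1142.5
Opt7: 5·3.2 + 2·143 + 2·44 + 4·67 = 658.0
Opt8: 5·4.4 + 2·589 + 2·0 + 4·119 = 1676.0
Opt9: 5·11.4 + 2·355 + 2·5 + 4·11 = 821.0
Opt10: 5·7.8 + 2·294 + 2·74 + 4·60 = 1015.0
Opt11: 5·5.2 + 2·434 + 2·77 + 4·60 = 1288.0
Lowest: Opt1 at 365.0.

Opt1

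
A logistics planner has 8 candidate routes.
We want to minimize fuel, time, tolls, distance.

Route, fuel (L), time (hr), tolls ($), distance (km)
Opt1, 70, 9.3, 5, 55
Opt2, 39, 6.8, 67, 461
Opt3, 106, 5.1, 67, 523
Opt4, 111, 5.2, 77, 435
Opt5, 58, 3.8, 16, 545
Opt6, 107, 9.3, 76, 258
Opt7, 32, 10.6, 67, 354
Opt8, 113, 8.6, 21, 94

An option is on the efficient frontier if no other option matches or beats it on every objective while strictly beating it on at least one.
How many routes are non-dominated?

7

Opt1: not dominated (best tolls).
Opt2: not dominated.
Opt3: not dominated.
Opt4: not dominated.
Opt5: not dominated (best time).
Opt6: dominated by Opt1 (fuel 70≤107, time 9.3≤9.3, tolls 5≤76, distance 55≤258).
Opt7: not dominated (best fuel).
Opt8: not dominated.
Pareto-optimal: Opt1, Opt2, Opt3, Opt4, Opt5, Opt7, Opt8 → 7.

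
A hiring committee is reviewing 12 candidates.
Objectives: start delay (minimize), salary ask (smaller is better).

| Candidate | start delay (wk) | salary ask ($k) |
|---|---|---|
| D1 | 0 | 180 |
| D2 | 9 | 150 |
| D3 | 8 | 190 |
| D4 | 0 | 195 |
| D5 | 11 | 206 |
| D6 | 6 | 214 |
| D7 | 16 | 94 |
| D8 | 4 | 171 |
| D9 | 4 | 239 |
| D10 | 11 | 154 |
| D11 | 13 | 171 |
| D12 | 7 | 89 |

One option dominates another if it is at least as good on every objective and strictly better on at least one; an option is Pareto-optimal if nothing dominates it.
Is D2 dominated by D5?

D5 vs D2: D5 is worse on start delay (11 vs 9), so it does not dominate D2.

No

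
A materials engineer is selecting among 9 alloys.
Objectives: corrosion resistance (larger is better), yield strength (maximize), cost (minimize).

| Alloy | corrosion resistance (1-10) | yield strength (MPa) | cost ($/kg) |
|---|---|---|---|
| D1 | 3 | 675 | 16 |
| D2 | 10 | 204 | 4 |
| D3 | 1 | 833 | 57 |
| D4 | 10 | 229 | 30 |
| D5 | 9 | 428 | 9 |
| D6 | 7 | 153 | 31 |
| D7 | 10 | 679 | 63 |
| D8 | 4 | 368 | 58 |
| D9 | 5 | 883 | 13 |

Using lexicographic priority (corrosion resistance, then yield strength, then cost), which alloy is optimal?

First maximize corrosion resistance: best is 10, kept {D2, D4, D7}.
Then maximize yield strength: best is 679, kept {D7}.

D7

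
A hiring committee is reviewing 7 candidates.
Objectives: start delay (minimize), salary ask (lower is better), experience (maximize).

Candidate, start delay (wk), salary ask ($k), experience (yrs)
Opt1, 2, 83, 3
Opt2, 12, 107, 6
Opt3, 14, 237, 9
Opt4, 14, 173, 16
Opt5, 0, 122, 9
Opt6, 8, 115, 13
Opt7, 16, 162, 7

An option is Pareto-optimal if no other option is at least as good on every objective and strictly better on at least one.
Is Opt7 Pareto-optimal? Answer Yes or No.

No

Opt5 vs Opt7: start delay 0≤16, salary ask 122≤162, experience 9≥7 — Opt5 is at least as good on every objective and strictly better on at least one, so Opt5 dominates Opt7.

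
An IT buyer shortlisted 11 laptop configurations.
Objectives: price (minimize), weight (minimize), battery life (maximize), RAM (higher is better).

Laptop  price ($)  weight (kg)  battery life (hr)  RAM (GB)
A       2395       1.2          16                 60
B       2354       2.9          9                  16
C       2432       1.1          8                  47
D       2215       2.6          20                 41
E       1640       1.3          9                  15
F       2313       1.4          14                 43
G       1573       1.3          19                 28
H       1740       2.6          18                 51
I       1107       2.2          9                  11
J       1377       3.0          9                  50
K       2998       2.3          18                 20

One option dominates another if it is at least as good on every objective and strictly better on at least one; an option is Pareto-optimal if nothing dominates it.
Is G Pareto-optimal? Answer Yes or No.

Yes

A: worse on price (2395 vs 1573).
B: worse on price (2354 vs 1573).
C: worse on price (2432 vs 1573).
D: worse on price (2215 vs 1573).
E: worse on price (1640 vs 1573).
F: worse on price (2313 vs 1573).
H: worse on price (1740 vs 1573).
I: worse on weight (2.2 vs 1.3).
J: worse on weight (3.0 vs 1.3).
K: worse on price (2998 vs 1573).
No option is at least as good as G on every objective and strictly better on one.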